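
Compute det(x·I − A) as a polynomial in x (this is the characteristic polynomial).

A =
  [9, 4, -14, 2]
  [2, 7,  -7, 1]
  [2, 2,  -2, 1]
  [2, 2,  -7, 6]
x^4 - 20*x^3 + 150*x^2 - 500*x + 625

Expanding det(x·I − A) (e.g. by cofactor expansion or by noting that A is similar to its Jordan form J, which has the same characteristic polynomial as A) gives
  χ_A(x) = x^4 - 20*x^3 + 150*x^2 - 500*x + 625
which factors as (x - 5)^4. The eigenvalues (with algebraic multiplicities) are λ = 5 with multiplicity 4.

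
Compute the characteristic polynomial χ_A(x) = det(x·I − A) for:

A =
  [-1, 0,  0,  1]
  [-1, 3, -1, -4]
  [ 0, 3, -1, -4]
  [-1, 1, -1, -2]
x^4 + x^3 - 3*x^2 - 5*x - 2

Expanding det(x·I − A) (e.g. by cofactor expansion or by noting that A is similar to its Jordan form J, which has the same characteristic polynomial as A) gives
  χ_A(x) = x^4 + x^3 - 3*x^2 - 5*x - 2
which factors as (x - 2)*(x + 1)^3. The eigenvalues (with algebraic multiplicities) are λ = -1 with multiplicity 3, λ = 2 with multiplicity 1.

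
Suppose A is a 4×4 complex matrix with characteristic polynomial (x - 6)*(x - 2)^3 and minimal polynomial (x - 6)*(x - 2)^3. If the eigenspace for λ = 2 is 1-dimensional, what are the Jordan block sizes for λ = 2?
Block sizes for λ = 2: [3]

Step 1 — from the characteristic polynomial, algebraic multiplicity of λ = 2 is 3. From dim ker(A − (2)·I) = 1, there are exactly 1 Jordan blocks for λ = 2.
Step 2 — from the minimal polynomial, the factor (x − 2)^3 tells us the largest block for λ = 2 has size 3.
Step 3 — with total size 3, 1 blocks, and largest block 3, the block sizes (in nonincreasing order) are [3].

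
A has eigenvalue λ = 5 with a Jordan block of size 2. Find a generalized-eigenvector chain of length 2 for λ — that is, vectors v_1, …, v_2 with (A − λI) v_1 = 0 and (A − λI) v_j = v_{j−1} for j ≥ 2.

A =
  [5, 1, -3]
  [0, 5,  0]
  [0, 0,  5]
A Jordan chain for λ = 5 of length 2:
v_1 = (1, 0, 0)ᵀ
v_2 = (0, 1, 0)ᵀ

Let N = A − (5)·I. We want v_2 with N^2 v_2 = 0 but N^1 v_2 ≠ 0; then v_{j-1} := N · v_j for j = 2, …, 2.

Pick v_2 = (0, 1, 0)ᵀ.
Then v_1 = N · v_2 = (1, 0, 0)ᵀ.

Sanity check: (A − (5)·I) v_1 = (0, 0, 0)ᵀ = 0. ✓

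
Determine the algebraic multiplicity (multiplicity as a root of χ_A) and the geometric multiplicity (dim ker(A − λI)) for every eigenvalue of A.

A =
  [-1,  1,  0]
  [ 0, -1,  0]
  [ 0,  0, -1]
λ = -1: alg = 3, geom = 2

Step 1 — factor the characteristic polynomial to read off the algebraic multiplicities:
  χ_A(x) = (x + 1)^3

Step 2 — compute geometric multiplicities via the rank-nullity identity g(λ) = n − rank(A − λI):
  rank(A − (-1)·I) = 1, so dim ker(A − (-1)·I) = n − 1 = 2

Summary:
  λ = -1: algebraic multiplicity = 3, geometric multiplicity = 2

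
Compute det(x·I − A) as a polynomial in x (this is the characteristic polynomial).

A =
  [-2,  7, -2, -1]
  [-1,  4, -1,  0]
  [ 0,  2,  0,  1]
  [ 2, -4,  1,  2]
x^4 - 4*x^3 + 6*x^2 - 4*x + 1

Expanding det(x·I − A) (e.g. by cofactor expansion or by noting that A is similar to its Jordan form J, which has the same characteristic polynomial as A) gives
  χ_A(x) = x^4 - 4*x^3 + 6*x^2 - 4*x + 1
which factors as (x - 1)^4. The eigenvalues (with algebraic multiplicities) are λ = 1 with multiplicity 4.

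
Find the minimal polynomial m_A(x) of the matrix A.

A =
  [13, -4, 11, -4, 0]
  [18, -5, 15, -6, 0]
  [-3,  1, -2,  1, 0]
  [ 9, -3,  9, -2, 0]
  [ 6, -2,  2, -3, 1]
x^3 - 3*x^2 + 3*x - 1

The characteristic polynomial is χ_A(x) = (x - 1)^5, so the eigenvalues are known. The minimal polynomial is
  m_A(x) = Π_λ (x − λ)^{k_λ}
where k_λ is the size of the *largest* Jordan block for λ (equivalently, the smallest k with (A − λI)^k v = 0 for every generalised eigenvector v of λ).

  λ = 1: largest Jordan block has size 3, contributing (x − 1)^3

So m_A(x) = (x - 1)^3 = x^3 - 3*x^2 + 3*x - 1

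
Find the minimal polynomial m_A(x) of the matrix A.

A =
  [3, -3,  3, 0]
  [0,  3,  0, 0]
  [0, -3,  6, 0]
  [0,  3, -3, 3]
x^2 - 9*x + 18

The characteristic polynomial is χ_A(x) = (x - 6)*(x - 3)^3, so the eigenvalues are known. The minimal polynomial is
  m_A(x) = Π_λ (x − λ)^{k_λ}
where k_λ is the size of the *largest* Jordan block for λ (equivalently, the smallest k with (A − λI)^k v = 0 for every generalised eigenvector v of λ).

  λ = 3: largest Jordan block has size 1, contributing (x − 3)
  λ = 6: largest Jordan block has size 1, contributing (x − 6)

So m_A(x) = (x - 6)*(x - 3) = x^2 - 9*x + 18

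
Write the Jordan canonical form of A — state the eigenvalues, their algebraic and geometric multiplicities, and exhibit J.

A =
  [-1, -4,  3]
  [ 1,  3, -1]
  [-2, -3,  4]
J_3(2)

The characteristic polynomial is
  det(x·I − A) = x^3 - 6*x^2 + 12*x - 8 = (x - 2)^3

Eigenvalues and multiplicities (the geometric multiplicity of λ is n − rank(A − λI), which equals the number of Jordan blocks for λ):
  λ = 2: algebraic multiplicity = 3, geometric multiplicity = 1

Determining the block sizes for each eigenvalue:
  λ = 2: one block (gm = 1), so the single block has size am = 3 → block sizes [3]

Assembling the blocks gives a Jordan form
J =
  [2, 1, 0]
  [0, 2, 1]
  [0, 0, 2]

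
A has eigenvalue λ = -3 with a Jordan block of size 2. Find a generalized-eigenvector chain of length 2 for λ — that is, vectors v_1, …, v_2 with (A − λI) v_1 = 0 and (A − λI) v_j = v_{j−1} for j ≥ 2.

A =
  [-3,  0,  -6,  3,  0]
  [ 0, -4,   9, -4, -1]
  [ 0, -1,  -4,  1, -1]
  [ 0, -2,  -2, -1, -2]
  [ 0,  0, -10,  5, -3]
A Jordan chain for λ = -3 of length 2:
v_1 = (0, -1, -1, -2, 0)ᵀ
v_2 = (0, 1, 0, 0, 0)ᵀ

Let N = A − (-3)·I. We want v_2 with N^2 v_2 = 0 but N^1 v_2 ≠ 0; then v_{j-1} := N · v_j for j = 2, …, 2.

Pick v_2 = (0, 1, 0, 0, 0)ᵀ.
Then v_1 = N · v_2 = (0, -1, -1, -2, 0)ᵀ.

Sanity check: (A − (-3)·I) v_1 = (0, 0, 0, 0, 0)ᵀ = 0. ✓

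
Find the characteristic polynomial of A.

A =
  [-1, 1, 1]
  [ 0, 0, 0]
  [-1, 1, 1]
x^3

Expanding det(x·I − A) (e.g. by cofactor expansion or by noting that A is similar to its Jordan form J, which has the same characteristic polynomial as A) gives
  χ_A(x) = x^3
which factors as x^3. The eigenvalues (with algebraic multiplicities) are λ = 0 with multiplicity 3.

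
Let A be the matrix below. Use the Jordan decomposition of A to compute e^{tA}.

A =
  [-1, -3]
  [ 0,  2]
e^{tA} =
  [exp(-t), -exp(2*t) + exp(-t)]
  [0, exp(2*t)]

Strategy: write A = P · J · P⁻¹ where J is a Jordan canonical form, so e^{tA} = P · e^{tJ} · P⁻¹, and e^{tJ} can be computed block-by-block.

A has Jordan form
J =
  [-1, 0]
  [ 0, 2]
(up to reordering of blocks).

Per-block formulas:
  For a 1×1 block at λ = 2: exp(t · [2]) = [e^(2t)].
  For a 1×1 block at λ = -1: exp(t · [-1]) = [e^(-1t)].

After assembling e^{tJ} and conjugating by P, we get:

e^{tA} =
  [exp(-t), -exp(2*t) + exp(-t)]
  [0, exp(2*t)]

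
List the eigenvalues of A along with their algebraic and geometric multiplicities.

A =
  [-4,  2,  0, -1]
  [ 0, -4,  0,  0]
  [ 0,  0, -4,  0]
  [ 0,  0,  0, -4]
λ = -4: alg = 4, geom = 3

Step 1 — factor the characteristic polynomial to read off the algebraic multiplicities:
  χ_A(x) = (x + 4)^4

Step 2 — compute geometric multiplicities via the rank-nullity identity g(λ) = n − rank(A − λI):
  rank(A − (-4)·I) = 1, so dim ker(A − (-4)·I) = n − 1 = 3

Summary:
  λ = -4: algebraic multiplicity = 4, geometric multiplicity = 3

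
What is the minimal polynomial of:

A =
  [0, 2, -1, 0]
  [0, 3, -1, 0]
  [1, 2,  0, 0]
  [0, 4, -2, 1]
x^3 - 3*x^2 + 3*x - 1

The characteristic polynomial is χ_A(x) = (x - 1)^4, so the eigenvalues are known. The minimal polynomial is
  m_A(x) = Π_λ (x − λ)^{k_λ}
where k_λ is the size of the *largest* Jordan block for λ (equivalently, the smallest k with (A − λI)^k v = 0 for every generalised eigenvector v of λ).

  λ = 1: largest Jordan block has size 3, contributing (x − 1)^3

So m_A(x) = (x - 1)^3 = x^3 - 3*x^2 + 3*x - 1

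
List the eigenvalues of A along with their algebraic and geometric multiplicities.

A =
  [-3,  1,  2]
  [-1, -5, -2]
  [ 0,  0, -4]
λ = -4: alg = 3, geom = 2

Step 1 — factor the characteristic polynomial to read off the algebraic multiplicities:
  χ_A(x) = (x + 4)^3

Step 2 — compute geometric multiplicities via the rank-nullity identity g(λ) = n − rank(A − λI):
  rank(A − (-4)·I) = 1, so dim ker(A − (-4)·I) = n − 1 = 2

Summary:
  λ = -4: algebraic multiplicity = 3, geometric multiplicity = 2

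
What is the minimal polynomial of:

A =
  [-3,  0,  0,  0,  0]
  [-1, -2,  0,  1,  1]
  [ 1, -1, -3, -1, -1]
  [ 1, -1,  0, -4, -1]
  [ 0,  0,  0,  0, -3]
x^2 + 6*x + 9

The characteristic polynomial is χ_A(x) = (x + 3)^5, so the eigenvalues are known. The minimal polynomial is
  m_A(x) = Π_λ (x − λ)^{k_λ}
where k_λ is the size of the *largest* Jordan block for λ (equivalently, the smallest k with (A − λI)^k v = 0 for every generalised eigenvector v of λ).

  λ = -3: largest Jordan block has size 2, contributing (x + 3)^2

So m_A(x) = (x + 3)^2 = x^2 + 6*x + 9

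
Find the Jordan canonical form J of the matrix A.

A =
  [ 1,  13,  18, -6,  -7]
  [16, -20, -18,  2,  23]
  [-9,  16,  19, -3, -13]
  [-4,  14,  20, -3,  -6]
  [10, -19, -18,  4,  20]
J_2(1) ⊕ J_2(5) ⊕ J_1(5)

The characteristic polynomial is
  det(x·I − A) = x^5 - 17*x^4 + 106*x^3 - 290*x^2 + 325*x - 125 = (x - 5)^3*(x - 1)^2

Eigenvalues and multiplicities (the geometric multiplicity of λ is n − rank(A − λI), which equals the number of Jordan blocks for λ):
  λ = 1: algebraic multiplicity = 2, geometric multiplicity = 1
  λ = 5: algebraic multiplicity = 3, geometric multiplicity = 2

Determining the block sizes for each eigenvalue:
  λ = 1: one block (gm = 1), so the single block has size am = 2 → block sizes [2]
  λ = 5: 2 blocks summing to 3 forces exactly one block of size 2 and the rest size 1 → block sizes [2, 1]

Assembling the blocks gives a Jordan form
J =
  [1, 1, 0, 0, 0]
  [0, 1, 0, 0, 0]
  [0, 0, 5, 1, 0]
  [0, 0, 0, 5, 0]
  [0, 0, 0, 0, 5]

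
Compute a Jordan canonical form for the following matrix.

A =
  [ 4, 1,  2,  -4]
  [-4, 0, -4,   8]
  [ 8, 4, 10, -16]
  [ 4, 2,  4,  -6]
J_2(2) ⊕ J_1(2) ⊕ J_1(2)

The characteristic polynomial is
  det(x·I − A) = x^4 - 8*x^3 + 24*x^2 - 32*x + 16 = (x - 2)^4

Eigenvalues and multiplicities (the geometric multiplicity of λ is n − rank(A − λI), which equals the number of Jordan blocks for λ):
  λ = 2: algebraic multiplicity = 4, geometric multiplicity = 3

Determining the block sizes for each eigenvalue:
  λ = 2: 3 blocks summing to 4 forces exactly one block of size 2 and the rest size 1 → block sizes [2, 1, 1]

Assembling the blocks gives a Jordan form
J =
  [2, 1, 0, 0]
  [0, 2, 0, 0]
  [0, 0, 2, 0]
  [0, 0, 0, 2]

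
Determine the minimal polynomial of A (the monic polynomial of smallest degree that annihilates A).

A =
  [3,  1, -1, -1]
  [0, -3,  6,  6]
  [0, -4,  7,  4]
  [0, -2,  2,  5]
x^2 - 6*x + 9

The characteristic polynomial is χ_A(x) = (x - 3)^4, so the eigenvalues are known. The minimal polynomial is
  m_A(x) = Π_λ (x − λ)^{k_λ}
where k_λ is the size of the *largest* Jordan block for λ (equivalently, the smallest k with (A − λI)^k v = 0 for every generalised eigenvector v of λ).

  λ = 3: largest Jordan block has size 2, contributing (x − 3)^2

So m_A(x) = (x - 3)^2 = x^2 - 6*x + 9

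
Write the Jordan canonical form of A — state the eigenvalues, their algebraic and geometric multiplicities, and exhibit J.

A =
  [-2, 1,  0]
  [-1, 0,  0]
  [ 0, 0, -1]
J_2(-1) ⊕ J_1(-1)

The characteristic polynomial is
  det(x·I − A) = x^3 + 3*x^2 + 3*x + 1 = (x + 1)^3

Eigenvalues and multiplicities (the geometric multiplicity of λ is n − rank(A − λI), which equals the number of Jordan blocks for λ):
  λ = -1: algebraic multiplicity = 3, geometric multiplicity = 2

Determining the block sizes for each eigenvalue:
  λ = -1: 2 blocks summing to 3 forces exactly one block of size 2 and the rest size 1 → block sizes [2, 1]

Assembling the blocks gives a Jordan form
J =
  [-1,  1,  0]
  [ 0, -1,  0]
  [ 0,  0, -1]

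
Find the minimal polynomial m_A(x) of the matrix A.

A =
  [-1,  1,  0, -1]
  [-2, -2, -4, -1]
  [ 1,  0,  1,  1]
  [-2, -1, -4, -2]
x^2 + 2*x + 1

The characteristic polynomial is χ_A(x) = (x + 1)^4, so the eigenvalues are known. The minimal polynomial is
  m_A(x) = Π_λ (x − λ)^{k_λ}
where k_λ is the size of the *largest* Jordan block for λ (equivalently, the smallest k with (A − λI)^k v = 0 for every generalised eigenvector v of λ).

  λ = -1: largest Jordan block has size 2, contributing (x + 1)^2

So m_A(x) = (x + 1)^2 = x^2 + 2*x + 1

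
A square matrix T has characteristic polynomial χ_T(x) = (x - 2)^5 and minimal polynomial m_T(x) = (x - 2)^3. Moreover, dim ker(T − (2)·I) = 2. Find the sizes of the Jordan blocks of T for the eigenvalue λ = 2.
Block sizes for λ = 2: [3, 2]

Step 1 — from the characteristic polynomial, algebraic multiplicity of λ = 2 is 5. From dim ker(T − (2)·I) = 2, there are exactly 2 Jordan blocks for λ = 2.
Step 2 — from the minimal polynomial, the factor (x − 2)^3 tells us the largest block for λ = 2 has size 3.
Step 3 — with total size 5, 2 blocks, and largest block 3, the block sizes (in nonincreasing order) are [3, 2].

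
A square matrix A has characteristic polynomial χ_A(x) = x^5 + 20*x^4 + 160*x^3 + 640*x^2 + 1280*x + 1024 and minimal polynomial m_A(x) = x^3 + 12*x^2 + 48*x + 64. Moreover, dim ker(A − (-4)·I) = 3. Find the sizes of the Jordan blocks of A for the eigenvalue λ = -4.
Block sizes for λ = -4: [3, 1, 1]

Step 1 — from the characteristic polynomial, algebraic multiplicity of λ = -4 is 5. From dim ker(A − (-4)·I) = 3, there are exactly 3 Jordan blocks for λ = -4.
Step 2 — from the minimal polynomial, the factor (x + 4)^3 tells us the largest block for λ = -4 has size 3.
Step 3 — with total size 5, 3 blocks, and largest block 3, the block sizes (in nonincreasing order) are [3, 1, 1].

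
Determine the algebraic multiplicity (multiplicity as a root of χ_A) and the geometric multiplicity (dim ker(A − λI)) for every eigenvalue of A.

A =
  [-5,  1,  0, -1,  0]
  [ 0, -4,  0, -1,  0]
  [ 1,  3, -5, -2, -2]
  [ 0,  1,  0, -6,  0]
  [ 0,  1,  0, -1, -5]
λ = -5: alg = 5, geom = 3

Step 1 — factor the characteristic polynomial to read off the algebraic multiplicities:
  χ_A(x) = (x + 5)^5

Step 2 — compute geometric multiplicities via the rank-nullity identity g(λ) = n − rank(A − λI):
  rank(A − (-5)·I) = 2, so dim ker(A − (-5)·I) = n − 2 = 3

Summary:
  λ = -5: algebraic multiplicity = 5, geometric multiplicity = 3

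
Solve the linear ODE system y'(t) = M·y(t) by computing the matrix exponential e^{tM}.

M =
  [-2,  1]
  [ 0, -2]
e^{tM} =
  [exp(-2*t), t*exp(-2*t)]
  [0, exp(-2*t)]

Strategy: write M = P · J · P⁻¹ where J is a Jordan canonical form, so e^{tM} = P · e^{tJ} · P⁻¹, and e^{tJ} can be computed block-by-block.

M has Jordan form
J =
  [-2,  1]
  [ 0, -2]
(up to reordering of blocks).

Per-block formulas:
  For a 2×2 Jordan block J_2(-2): exp(t · J_2(-2)) = e^(-2t)·(I + t·N), where N is the 2×2 nilpotent shift.

After assembling e^{tJ} and conjugating by P, we get:

e^{tM} =
  [exp(-2*t), t*exp(-2*t)]
  [0, exp(-2*t)]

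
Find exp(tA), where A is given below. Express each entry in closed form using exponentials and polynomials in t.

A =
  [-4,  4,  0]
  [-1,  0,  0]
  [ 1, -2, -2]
e^{tA} =
  [-2*t*exp(-2*t) + exp(-2*t), 4*t*exp(-2*t), 0]
  [-t*exp(-2*t), 2*t*exp(-2*t) + exp(-2*t), 0]
  [t*exp(-2*t), -2*t*exp(-2*t), exp(-2*t)]

Strategy: write A = P · J · P⁻¹ where J is a Jordan canonical form, so e^{tA} = P · e^{tJ} · P⁻¹, and e^{tJ} can be computed block-by-block.

A has Jordan form
J =
  [-2,  1,  0]
  [ 0, -2,  0]
  [ 0,  0, -2]
(up to reordering of blocks).

Per-block formulas:
  For a 1×1 block at λ = -2: exp(t · [-2]) = [e^(-2t)].
  For a 2×2 Jordan block J_2(-2): exp(t · J_2(-2)) = e^(-2t)·(I + t·N), where N is the 2×2 nilpotent shift.

After assembling e^{tJ} and conjugating by P, we get:

e^{tA} =
  [-2*t*exp(-2*t) + exp(-2*t), 4*t*exp(-2*t), 0]
  [-t*exp(-2*t), 2*t*exp(-2*t) + exp(-2*t), 0]
  [t*exp(-2*t), -2*t*exp(-2*t), exp(-2*t)]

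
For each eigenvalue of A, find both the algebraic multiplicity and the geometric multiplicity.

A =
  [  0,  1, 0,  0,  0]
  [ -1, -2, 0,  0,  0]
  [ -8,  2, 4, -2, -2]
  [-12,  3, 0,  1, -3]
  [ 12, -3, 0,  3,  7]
λ = -1: alg = 2, geom = 1; λ = 4: alg = 3, geom = 2

Step 1 — factor the characteristic polynomial to read off the algebraic multiplicities:
  χ_A(x) = (x - 4)^3*(x + 1)^2

Step 2 — compute geometric multiplicities via the rank-nullity identity g(λ) = n − rank(A − λI):
  rank(A − (-1)·I) = 4, so dim ker(A − (-1)·I) = n − 4 = 1
  rank(A − (4)·I) = 3, so dim ker(A − (4)·I) = n − 3 = 2

Summary:
  λ = -1: algebraic multiplicity = 2, geometric multiplicity = 1
  λ = 4: algebraic multiplicity = 3, geometric multiplicity = 2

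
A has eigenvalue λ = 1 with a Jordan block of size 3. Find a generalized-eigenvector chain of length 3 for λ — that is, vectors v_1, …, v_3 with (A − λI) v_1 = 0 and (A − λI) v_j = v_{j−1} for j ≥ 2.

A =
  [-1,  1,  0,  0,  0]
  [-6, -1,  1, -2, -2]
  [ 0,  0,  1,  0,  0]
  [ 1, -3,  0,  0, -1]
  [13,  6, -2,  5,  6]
A Jordan chain for λ = 1 of length 3:
v_1 = (-2, -4, 0, 2, 8)ᵀ
v_2 = (-2, -6, 0, 1, 13)ᵀ
v_3 = (1, 0, 0, 0, 0)ᵀ

Let N = A − (1)·I. We want v_3 with N^3 v_3 = 0 but N^2 v_3 ≠ 0; then v_{j-1} := N · v_j for j = 3, …, 2.

Pick v_3 = (1, 0, 0, 0, 0)ᵀ.
Then v_2 = N · v_3 = (-2, -6, 0, 1, 13)ᵀ.
Then v_1 = N · v_2 = (-2, -4, 0, 2, 8)ᵀ.

Sanity check: (A − (1)·I) v_1 = (0, 0, 0, 0, 0)ᵀ = 0. ✓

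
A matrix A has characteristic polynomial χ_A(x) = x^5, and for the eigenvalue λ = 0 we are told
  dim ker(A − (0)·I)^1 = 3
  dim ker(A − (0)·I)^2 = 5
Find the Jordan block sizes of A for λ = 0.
Block sizes for λ = 0: [2, 2, 1]

From the dimensions of kernels of powers, the number of Jordan blocks of size at least j is d_j − d_{j−1} where d_j = dim ker(N^j) (with d_0 = 0). Computing the differences gives [3, 2].
The number of blocks of size exactly k is (#blocks of size ≥ k) − (#blocks of size ≥ k + 1), so the partition is: 1 block(s) of size 1, 2 block(s) of size 2.
In nonincreasing order the block sizes are [2, 2, 1].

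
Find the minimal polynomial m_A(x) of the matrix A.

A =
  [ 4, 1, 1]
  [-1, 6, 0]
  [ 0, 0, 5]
x^3 - 15*x^2 + 75*x - 125

The characteristic polynomial is χ_A(x) = (x - 5)^3, so the eigenvalues are known. The minimal polynomial is
  m_A(x) = Π_λ (x − λ)^{k_λ}
where k_λ is the size of the *largest* Jordan block for λ (equivalently, the smallest k with (A − λI)^k v = 0 for every generalised eigenvector v of λ).

  λ = 5: largest Jordan block has size 3, contributing (x − 5)^3

So m_A(x) = (x - 5)^3 = x^3 - 15*x^2 + 75*x - 125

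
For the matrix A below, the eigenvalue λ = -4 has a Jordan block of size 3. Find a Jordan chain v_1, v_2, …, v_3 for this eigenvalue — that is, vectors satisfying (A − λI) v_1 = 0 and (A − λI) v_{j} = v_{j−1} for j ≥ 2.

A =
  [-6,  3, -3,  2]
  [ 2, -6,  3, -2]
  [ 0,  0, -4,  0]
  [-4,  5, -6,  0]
A Jordan chain for λ = -4 of length 3:
v_1 = (2, 0, 0, 2)ᵀ
v_2 = (-2, 2, 0, -4)ᵀ
v_3 = (1, 0, 0, 0)ᵀ

Let N = A − (-4)·I. We want v_3 with N^3 v_3 = 0 but N^2 v_3 ≠ 0; then v_{j-1} := N · v_j for j = 3, …, 2.

Pick v_3 = (1, 0, 0, 0)ᵀ.
Then v_2 = N · v_3 = (-2, 2, 0, -4)ᵀ.
Then v_1 = N · v_2 = (2, 0, 0, 2)ᵀ.

Sanity check: (A − (-4)·I) v_1 = (0, 0, 0, 0)ᵀ = 0. ✓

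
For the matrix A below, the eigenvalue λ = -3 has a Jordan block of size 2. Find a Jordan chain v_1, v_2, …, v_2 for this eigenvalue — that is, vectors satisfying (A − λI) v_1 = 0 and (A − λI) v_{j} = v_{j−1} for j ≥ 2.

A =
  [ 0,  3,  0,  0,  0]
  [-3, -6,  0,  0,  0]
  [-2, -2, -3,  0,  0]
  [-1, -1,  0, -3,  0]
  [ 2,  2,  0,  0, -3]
A Jordan chain for λ = -3 of length 2:
v_1 = (3, -3, -2, -1, 2)ᵀ
v_2 = (1, 0, 0, 0, 0)ᵀ

Let N = A − (-3)·I. We want v_2 with N^2 v_2 = 0 but N^1 v_2 ≠ 0; then v_{j-1} := N · v_j for j = 2, …, 2.

Pick v_2 = (1, 0, 0, 0, 0)ᵀ.
Then v_1 = N · v_2 = (3, -3, -2, -1, 2)ᵀ.

Sanity check: (A − (-3)·I) v_1 = (0, 0, 0, 0, 0)ᵀ = 0. ✓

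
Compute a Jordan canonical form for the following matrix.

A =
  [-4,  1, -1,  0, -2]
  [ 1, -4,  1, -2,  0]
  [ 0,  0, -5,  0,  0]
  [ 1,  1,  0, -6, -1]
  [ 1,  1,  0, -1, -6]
J_2(-5) ⊕ J_2(-5) ⊕ J_1(-5)

The characteristic polynomial is
  det(x·I − A) = x^5 + 25*x^4 + 250*x^3 + 1250*x^2 + 3125*x + 3125 = (x + 5)^5

Eigenvalues and multiplicities (the geometric multiplicity of λ is n − rank(A − λI), which equals the number of Jordan blocks for λ):
  λ = -5: algebraic multiplicity = 5, geometric multiplicity = 3

Determining the block sizes for each eigenvalue:
  λ = -5: with am = 5 and gm = 3, the partition is not yet determined (e.g. several partitions of 5 into 3 parts exist). Let N = A − (-5)·I. Computing rank(N^1) = 2, rank(N^2) = 0; the number of blocks of size ≥ j is rank(N^{j−1}) − rank(N^j), giving [3, 2]. So we have 2 block(s) of size 2, 1 block(s) of size 1 → block sizes [2, 2, 1]

Assembling the blocks gives a Jordan form
J =
  [-5,  1,  0,  0,  0]
  [ 0, -5,  0,  0,  0]
  [ 0,  0, -5,  1,  0]
  [ 0,  0,  0, -5,  0]
  [ 0,  0,  0,  0, -5]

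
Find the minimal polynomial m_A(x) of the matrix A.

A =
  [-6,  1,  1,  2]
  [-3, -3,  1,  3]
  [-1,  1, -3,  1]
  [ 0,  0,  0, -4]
x^3 + 12*x^2 + 48*x + 64

The characteristic polynomial is χ_A(x) = (x + 4)^4, so the eigenvalues are known. The minimal polynomial is
  m_A(x) = Π_λ (x − λ)^{k_λ}
where k_λ is the size of the *largest* Jordan block for λ (equivalently, the smallest k with (A − λI)^k v = 0 for every generalised eigenvector v of λ).

  λ = -4: largest Jordan block has size 3, contributing (x + 4)^3

So m_A(x) = (x + 4)^3 = x^3 + 12*x^2 + 48*x + 64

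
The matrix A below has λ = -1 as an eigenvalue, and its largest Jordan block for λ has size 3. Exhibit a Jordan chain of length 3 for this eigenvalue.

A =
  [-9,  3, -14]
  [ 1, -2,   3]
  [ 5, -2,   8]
A Jordan chain for λ = -1 of length 3:
v_1 = (-3, 6, 3)ᵀ
v_2 = (-8, 1, 5)ᵀ
v_3 = (1, 0, 0)ᵀ

Let N = A − (-1)·I. We want v_3 with N^3 v_3 = 0 but N^2 v_3 ≠ 0; then v_{j-1} := N · v_j for j = 3, …, 2.

Pick v_3 = (1, 0, 0)ᵀ.
Then v_2 = N · v_3 = (-8, 1, 5)ᵀ.
Then v_1 = N · v_2 = (-3, 6, 3)ᵀ.

Sanity check: (A − (-1)·I) v_1 = (0, 0, 0)ᵀ = 0. ✓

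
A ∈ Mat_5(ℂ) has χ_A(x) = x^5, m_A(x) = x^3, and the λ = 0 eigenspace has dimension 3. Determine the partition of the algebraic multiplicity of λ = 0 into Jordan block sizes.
Block sizes for λ = 0: [3, 1, 1]

Step 1 — from the characteristic polynomial, algebraic multiplicity of λ = 0 is 5. From dim ker(A − (0)·I) = 3, there are exactly 3 Jordan blocks for λ = 0.
Step 2 — from the minimal polynomial, the factor (x − 0)^3 tells us the largest block for λ = 0 has size 3.
Step 3 — with total size 5, 3 blocks, and largest block 3, the block sizes (in nonincreasing order) are [3, 1, 1].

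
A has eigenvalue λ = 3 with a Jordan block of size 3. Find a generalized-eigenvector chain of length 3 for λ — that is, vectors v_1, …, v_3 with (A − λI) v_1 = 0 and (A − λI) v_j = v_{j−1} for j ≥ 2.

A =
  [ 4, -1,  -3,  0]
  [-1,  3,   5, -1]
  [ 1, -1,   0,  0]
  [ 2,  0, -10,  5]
A Jordan chain for λ = 3 of length 3:
v_1 = (-1, 2, -1, -4)ᵀ
v_2 = (1, -1, 1, 2)ᵀ
v_3 = (1, 0, 0, 0)ᵀ

Let N = A − (3)·I. We want v_3 with N^3 v_3 = 0 but N^2 v_3 ≠ 0; then v_{j-1} := N · v_j for j = 3, …, 2.

Pick v_3 = (1, 0, 0, 0)ᵀ.
Then v_2 = N · v_3 = (1, -1, 1, 2)ᵀ.
Then v_1 = N · v_2 = (-1, 2, -1, -4)ᵀ.

Sanity check: (A − (3)·I) v_1 = (0, 0, 0, 0)ᵀ = 0. ✓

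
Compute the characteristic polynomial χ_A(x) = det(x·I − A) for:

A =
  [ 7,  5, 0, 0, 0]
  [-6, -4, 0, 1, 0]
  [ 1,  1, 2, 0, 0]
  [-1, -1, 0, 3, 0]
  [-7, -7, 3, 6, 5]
x^5 - 13*x^4 + 64*x^3 - 152*x^2 + 176*x - 80

Expanding det(x·I − A) (e.g. by cofactor expansion or by noting that A is similar to its Jordan form J, which has the same characteristic polynomial as A) gives
  χ_A(x) = x^5 - 13*x^4 + 64*x^3 - 152*x^2 + 176*x - 80
which factors as (x - 5)*(x - 2)^4. The eigenvalues (with algebraic multiplicities) are λ = 2 with multiplicity 4, λ = 5 with multiplicity 1.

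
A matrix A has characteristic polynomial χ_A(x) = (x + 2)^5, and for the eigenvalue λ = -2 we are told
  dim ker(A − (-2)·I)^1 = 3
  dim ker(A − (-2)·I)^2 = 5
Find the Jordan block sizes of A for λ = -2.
Block sizes for λ = -2: [2, 2, 1]

From the dimensions of kernels of powers, the number of Jordan blocks of size at least j is d_j − d_{j−1} where d_j = dim ker(N^j) (with d_0 = 0). Computing the differences gives [3, 2].
The number of blocks of size exactly k is (#blocks of size ≥ k) − (#blocks of size ≥ k + 1), so the partition is: 1 block(s) of size 1, 2 block(s) of size 2.
In nonincreasing order the block sizes are [2, 2, 1].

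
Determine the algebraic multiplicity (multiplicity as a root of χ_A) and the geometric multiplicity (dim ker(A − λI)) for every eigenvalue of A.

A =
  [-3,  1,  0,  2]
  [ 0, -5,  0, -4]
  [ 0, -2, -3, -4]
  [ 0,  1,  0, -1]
λ = -3: alg = 4, geom = 3

Step 1 — factor the characteristic polynomial to read off the algebraic multiplicities:
  χ_A(x) = (x + 3)^4

Step 2 — compute geometric multiplicities via the rank-nullity identity g(λ) = n − rank(A − λI):
  rank(A − (-3)·I) = 1, so dim ker(A − (-3)·I) = n − 1 = 3

Summary:
  λ = -3: algebraic multiplicity = 4, geometric multiplicity = 3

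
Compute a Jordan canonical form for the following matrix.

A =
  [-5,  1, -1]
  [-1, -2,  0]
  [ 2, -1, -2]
J_3(-3)

The characteristic polynomial is
  det(x·I − A) = x^3 + 9*x^2 + 27*x + 27 = (x + 3)^3

Eigenvalues and multiplicities (the geometric multiplicity of λ is n − rank(A − λI), which equals the number of Jordan blocks for λ):
  λ = -3: algebraic multiplicity = 3, geometric multiplicity = 1

Determining the block sizes for each eigenvalue:
  λ = -3: one block (gm = 1), so the single block has size am = 3 → block sizes [3]

Assembling the blocks gives a Jordan form
J =
  [-3,  1,  0]
  [ 0, -3,  1]
  [ 0,  0, -3]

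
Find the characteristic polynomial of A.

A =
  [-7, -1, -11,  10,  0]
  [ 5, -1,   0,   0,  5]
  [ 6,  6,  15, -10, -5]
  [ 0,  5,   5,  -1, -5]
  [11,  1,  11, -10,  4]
x^5 - 10*x^4 + 25*x^3 + 20*x^2 - 80*x - 64

Expanding det(x·I − A) (e.g. by cofactor expansion or by noting that A is similar to its Jordan form J, which has the same characteristic polynomial as A) gives
  χ_A(x) = x^5 - 10*x^4 + 25*x^3 + 20*x^2 - 80*x - 64
which factors as (x - 4)^3*(x + 1)^2. The eigenvalues (with algebraic multiplicities) are λ = -1 with multiplicity 2, λ = 4 with multiplicity 3.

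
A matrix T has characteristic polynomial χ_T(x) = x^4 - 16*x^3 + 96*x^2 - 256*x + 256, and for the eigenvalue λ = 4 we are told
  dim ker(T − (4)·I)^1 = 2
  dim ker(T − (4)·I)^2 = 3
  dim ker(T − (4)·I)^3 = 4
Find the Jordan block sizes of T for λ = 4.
Block sizes for λ = 4: [3, 1]

From the dimensions of kernels of powers, the number of Jordan blocks of size at least j is d_j − d_{j−1} where d_j = dim ker(N^j) (with d_0 = 0). Computing the differences gives [2, 1, 1].
The number of blocks of size exactly k is (#blocks of size ≥ k) − (#blocks of size ≥ k + 1), so the partition is: 1 block(s) of size 1, 1 block(s) of size 3.
In nonincreasing order the block sizes are [3, 1].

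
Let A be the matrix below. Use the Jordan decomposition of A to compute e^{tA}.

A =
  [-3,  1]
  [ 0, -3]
e^{tA} =
  [exp(-3*t), t*exp(-3*t)]
  [0, exp(-3*t)]

Strategy: write A = P · J · P⁻¹ where J is a Jordan canonical form, so e^{tA} = P · e^{tJ} · P⁻¹, and e^{tJ} can be computed block-by-block.

A has Jordan form
J =
  [-3,  1]
  [ 0, -3]
(up to reordering of blocks).

Per-block formulas:
  For a 2×2 Jordan block J_2(-3): exp(t · J_2(-3)) = e^(-3t)·(I + t·N), where N is the 2×2 nilpotent shift.

After assembling e^{tJ} and conjugating by P, we get:

e^{tA} =
  [exp(-3*t), t*exp(-3*t)]
  [0, exp(-3*t)]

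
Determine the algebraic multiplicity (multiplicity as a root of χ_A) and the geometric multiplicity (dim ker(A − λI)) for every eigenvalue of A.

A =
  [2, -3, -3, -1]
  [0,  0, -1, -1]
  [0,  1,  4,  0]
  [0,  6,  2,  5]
λ = 2: alg = 1, geom = 1; λ = 3: alg = 3, geom = 1

Step 1 — factor the characteristic polynomial to read off the algebraic multiplicities:
  χ_A(x) = (x - 3)^3*(x - 2)

Step 2 — compute geometric multiplicities via the rank-nullity identity g(λ) = n − rank(A − λI):
  rank(A − (2)·I) = 3, so dim ker(A − (2)·I) = n − 3 = 1
  rank(A − (3)·I) = 3, so dim ker(A − (3)·I) = n − 3 = 1

Summary:
  λ = 2: algebraic multiplicity = 1, geometric multiplicity = 1
  λ = 3: algebraic multiplicity = 3, geometric multiplicity = 1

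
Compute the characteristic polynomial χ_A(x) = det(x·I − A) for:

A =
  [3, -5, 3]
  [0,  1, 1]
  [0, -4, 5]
x^3 - 9*x^2 + 27*x - 27

Expanding det(x·I − A) (e.g. by cofactor expansion or by noting that A is similar to its Jordan form J, which has the same characteristic polynomial as A) gives
  χ_A(x) = x^3 - 9*x^2 + 27*x - 27
which factors as (x - 3)^3. The eigenvalues (with algebraic multiplicities) are λ = 3 with multiplicity 3.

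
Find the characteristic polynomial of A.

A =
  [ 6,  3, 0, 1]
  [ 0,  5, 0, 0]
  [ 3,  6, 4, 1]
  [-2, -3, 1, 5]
x^4 - 20*x^3 + 150*x^2 - 500*x + 625

Expanding det(x·I − A) (e.g. by cofactor expansion or by noting that A is similar to its Jordan form J, which has the same characteristic polynomial as A) gives
  χ_A(x) = x^4 - 20*x^3 + 150*x^2 - 500*x + 625
which factors as (x - 5)^4. The eigenvalues (with algebraic multiplicities) are λ = 5 with multiplicity 4.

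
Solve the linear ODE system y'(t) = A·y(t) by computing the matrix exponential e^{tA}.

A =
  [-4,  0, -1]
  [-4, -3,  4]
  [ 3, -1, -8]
e^{tA} =
  [-t^2*exp(-5*t) + t*exp(-5*t) + exp(-5*t), t^2*exp(-5*t)/2, t^2*exp(-5*t) - t*exp(-5*t)]
  [-4*t*exp(-5*t), 2*t*exp(-5*t) + exp(-5*t), 4*t*exp(-5*t)]
  [-t^2*exp(-5*t) + 3*t*exp(-5*t), t^2*exp(-5*t)/2 - t*exp(-5*t), t^2*exp(-5*t) - 3*t*exp(-5*t) + exp(-5*t)]

Strategy: write A = P · J · P⁻¹ where J is a Jordan canonical form, so e^{tA} = P · e^{tJ} · P⁻¹, and e^{tJ} can be computed block-by-block.

A has Jordan form
J =
  [-5,  1,  0]
  [ 0, -5,  1]
  [ 0,  0, -5]
(up to reordering of blocks).

Per-block formulas:
  For a 3×3 Jordan block J_3(-5): exp(t · J_3(-5)) = e^(-5t)·(I + t·N + (t^2/2)·N^2), where N is the 3×3 nilpotent shift.

After assembling e^{tJ} and conjugating by P, we get:

e^{tA} =
  [-t^2*exp(-5*t) + t*exp(-5*t) + exp(-5*t), t^2*exp(-5*t)/2, t^2*exp(-5*t) - t*exp(-5*t)]
  [-4*t*exp(-5*t), 2*t*exp(-5*t) + exp(-5*t), 4*t*exp(-5*t)]
  [-t^2*exp(-5*t) + 3*t*exp(-5*t), t^2*exp(-5*t)/2 - t*exp(-5*t), t^2*exp(-5*t) - 3*t*exp(-5*t) + exp(-5*t)]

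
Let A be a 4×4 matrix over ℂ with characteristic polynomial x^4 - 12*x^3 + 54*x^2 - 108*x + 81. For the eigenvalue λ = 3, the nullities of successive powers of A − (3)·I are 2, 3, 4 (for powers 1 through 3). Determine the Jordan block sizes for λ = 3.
Block sizes for λ = 3: [3, 1]

From the dimensions of kernels of powers, the number of Jordan blocks of size at least j is d_j − d_{j−1} where d_j = dim ker(N^j) (with d_0 = 0). Computing the differences gives [2, 1, 1].
The number of blocks of size exactly k is (#blocks of size ≥ k) − (#blocks of size ≥ k + 1), so the partition is: 1 block(s) of size 1, 1 block(s) of size 3.
In nonincreasing order the block sizes are [3, 1].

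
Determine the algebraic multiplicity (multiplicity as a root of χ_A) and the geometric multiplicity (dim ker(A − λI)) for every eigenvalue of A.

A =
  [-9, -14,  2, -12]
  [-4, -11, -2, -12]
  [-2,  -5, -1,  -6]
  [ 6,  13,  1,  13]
λ = -5: alg = 1, geom = 1; λ = -1: alg = 3, geom = 1

Step 1 — factor the characteristic polynomial to read off the algebraic multiplicities:
  χ_A(x) = (x + 1)^3*(x + 5)

Step 2 — compute geometric multiplicities via the rank-nullity identity g(λ) = n − rank(A − λI):
  rank(A − (-5)·I) = 3, so dim ker(A − (-5)·I) = n − 3 = 1
  rank(A − (-1)·I) = 3, so dim ker(A − (-1)·I) = n − 3 = 1

Summary:
  λ = -5: algebraic multiplicity = 1, geometric multiplicity = 1
  λ = -1: algebraic multiplicity = 3, geometric multiplicity = 1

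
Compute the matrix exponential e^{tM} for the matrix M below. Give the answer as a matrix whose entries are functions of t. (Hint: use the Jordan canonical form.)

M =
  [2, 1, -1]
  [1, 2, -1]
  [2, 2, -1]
e^{tM} =
  [t*exp(t) + exp(t), t*exp(t), -t*exp(t)]
  [t*exp(t), t*exp(t) + exp(t), -t*exp(t)]
  [2*t*exp(t), 2*t*exp(t), -2*t*exp(t) + exp(t)]

Strategy: write M = P · J · P⁻¹ where J is a Jordan canonical form, so e^{tM} = P · e^{tJ} · P⁻¹, and e^{tJ} can be computed block-by-block.

M has Jordan form
J =
  [1, 1, 0]
  [0, 1, 0]
  [0, 0, 1]
(up to reordering of blocks).

Per-block formulas:
  For a 1×1 block at λ = 1: exp(t · [1]) = [e^(1t)].
  For a 2×2 Jordan block J_2(1): exp(t · J_2(1)) = e^(1t)·(I + t·N), where N is the 2×2 nilpotent shift.

After assembling e^{tJ} and conjugating by P, we get:

e^{tM} =
  [t*exp(t) + exp(t), t*exp(t), -t*exp(t)]
  [t*exp(t), t*exp(t) + exp(t), -t*exp(t)]
  [2*t*exp(t), 2*t*exp(t), -2*t*exp(t) + exp(t)]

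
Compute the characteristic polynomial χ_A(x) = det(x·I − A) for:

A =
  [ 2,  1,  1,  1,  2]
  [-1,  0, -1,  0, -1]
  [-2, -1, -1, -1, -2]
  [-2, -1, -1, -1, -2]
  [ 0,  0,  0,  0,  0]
x^5

Expanding det(x·I − A) (e.g. by cofactor expansion or by noting that A is similar to its Jordan form J, which has the same characteristic polynomial as A) gives
  χ_A(x) = x^5
which factors as x^5. The eigenvalues (with algebraic multiplicities) are λ = 0 with multiplicity 5.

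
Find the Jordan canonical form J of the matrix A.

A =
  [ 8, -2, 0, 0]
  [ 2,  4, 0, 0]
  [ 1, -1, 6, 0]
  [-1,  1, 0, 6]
J_2(6) ⊕ J_1(6) ⊕ J_1(6)

The characteristic polynomial is
  det(x·I − A) = x^4 - 24*x^3 + 216*x^2 - 864*x + 1296 = (x - 6)^4

Eigenvalues and multiplicities (the geometric multiplicity of λ is n − rank(A − λI), which equals the number of Jordan blocks for λ):
  λ = 6: algebraic multiplicity = 4, geometric multiplicity = 3

Determining the block sizes for each eigenvalue:
  λ = 6: 3 blocks summing to 4 forces exactly one block of size 2 and the rest size 1 → block sizes [2, 1, 1]

Assembling the blocks gives a Jordan form
J =
  [6, 1, 0, 0]
  [0, 6, 0, 0]
  [0, 0, 6, 0]
  [0, 0, 0, 6]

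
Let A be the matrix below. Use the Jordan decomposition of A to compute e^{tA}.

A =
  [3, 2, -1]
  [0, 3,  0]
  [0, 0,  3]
e^{tA} =
  [exp(3*t), 2*t*exp(3*t), -t*exp(3*t)]
  [0, exp(3*t), 0]
  [0, 0, exp(3*t)]

Strategy: write A = P · J · P⁻¹ where J is a Jordan canonical form, so e^{tA} = P · e^{tJ} · P⁻¹, and e^{tJ} can be computed block-by-block.

A has Jordan form
J =
  [3, 1, 0]
  [0, 3, 0]
  [0, 0, 3]
(up to reordering of blocks).

Per-block formulas:
  For a 1×1 block at λ = 3: exp(t · [3]) = [e^(3t)].
  For a 2×2 Jordan block J_2(3): exp(t · J_2(3)) = e^(3t)·(I + t·N), where N is the 2×2 nilpotent shift.

After assembling e^{tJ} and conjugating by P, we get:

e^{tA} =
  [exp(3*t), 2*t*exp(3*t), -t*exp(3*t)]
  [0, exp(3*t), 0]
  [0, 0, exp(3*t)]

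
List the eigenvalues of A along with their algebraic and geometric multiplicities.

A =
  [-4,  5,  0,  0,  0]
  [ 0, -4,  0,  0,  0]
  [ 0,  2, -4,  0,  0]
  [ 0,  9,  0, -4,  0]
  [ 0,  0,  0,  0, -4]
λ = -4: alg = 5, geom = 4

Step 1 — factor the characteristic polynomial to read off the algebraic multiplicities:
  χ_A(x) = (x + 4)^5

Step 2 — compute geometric multiplicities via the rank-nullity identity g(λ) = n − rank(A − λI):
  rank(A − (-4)·I) = 1, so dim ker(A − (-4)·I) = n − 1 = 4

Summary:
  λ = -4: algebraic multiplicity = 5, geometric multiplicity = 4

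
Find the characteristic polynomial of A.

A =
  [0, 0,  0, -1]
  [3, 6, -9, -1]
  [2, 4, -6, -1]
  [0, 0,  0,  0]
x^4

Expanding det(x·I − A) (e.g. by cofactor expansion or by noting that A is similar to its Jordan form J, which has the same characteristic polynomial as A) gives
  χ_A(x) = x^4
which factors as x^4. The eigenvalues (with algebraic multiplicities) are λ = 0 with multiplicity 4.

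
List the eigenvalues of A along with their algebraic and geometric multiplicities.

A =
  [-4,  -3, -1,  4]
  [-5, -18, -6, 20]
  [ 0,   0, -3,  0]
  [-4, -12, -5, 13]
λ = -3: alg = 4, geom = 2

Step 1 — factor the characteristic polynomial to read off the algebraic multiplicities:
  χ_A(x) = (x + 3)^4

Step 2 — compute geometric multiplicities via the rank-nullity identity g(λ) = n − rank(A − λI):
  rank(A − (-3)·I) = 2, so dim ker(A − (-3)·I) = n − 2 = 2

Summary:
  λ = -3: algebraic multiplicity = 4, geometric multiplicity = 2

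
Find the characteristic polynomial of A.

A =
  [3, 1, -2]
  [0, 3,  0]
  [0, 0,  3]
x^3 - 9*x^2 + 27*x - 27

Expanding det(x·I − A) (e.g. by cofactor expansion or by noting that A is similar to its Jordan form J, which has the same characteristic polynomial as A) gives
  χ_A(x) = x^3 - 9*x^2 + 27*x - 27
which factors as (x - 3)^3. The eigenvalues (with algebraic multiplicities) are λ = 3 with multiplicity 3.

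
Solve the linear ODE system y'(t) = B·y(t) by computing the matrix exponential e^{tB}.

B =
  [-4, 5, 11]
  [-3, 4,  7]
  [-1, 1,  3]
e^{tB} =
  [-t^2*exp(t)/2 - 5*t*exp(t) + exp(t), t^2*exp(t)/2 + 5*t*exp(t), t^2*exp(t) + 11*t*exp(t)]
  [-t^2*exp(t)/2 - 3*t*exp(t), t^2*exp(t)/2 + 3*t*exp(t) + exp(t), t^2*exp(t) + 7*t*exp(t)]
  [-t*exp(t), t*exp(t), 2*t*exp(t) + exp(t)]

Strategy: write B = P · J · P⁻¹ where J is a Jordan canonical form, so e^{tB} = P · e^{tJ} · P⁻¹, and e^{tJ} can be computed block-by-block.

B has Jordan form
J =
  [1, 1, 0]
  [0, 1, 1]
  [0, 0, 1]
(up to reordering of blocks).

Per-block formulas:
  For a 3×3 Jordan block J_3(1): exp(t · J_3(1)) = e^(1t)·(I + t·N + (t^2/2)·N^2), where N is the 3×3 nilpotent shift.

After assembling e^{tJ} and conjugating by P, we get:

e^{tB} =
  [-t^2*exp(t)/2 - 5*t*exp(t) + exp(t), t^2*exp(t)/2 + 5*t*exp(t), t^2*exp(t) + 11*t*exp(t)]
  [-t^2*exp(t)/2 - 3*t*exp(t), t^2*exp(t)/2 + 3*t*exp(t) + exp(t), t^2*exp(t) + 7*t*exp(t)]
  [-t*exp(t), t*exp(t), 2*t*exp(t) + exp(t)]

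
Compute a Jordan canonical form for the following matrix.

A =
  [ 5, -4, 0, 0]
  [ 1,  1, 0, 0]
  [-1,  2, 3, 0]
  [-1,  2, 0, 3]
J_2(3) ⊕ J_1(3) ⊕ J_1(3)

The characteristic polynomial is
  det(x·I − A) = x^4 - 12*x^3 + 54*x^2 - 108*x + 81 = (x - 3)^4

Eigenvalues and multiplicities (the geometric multiplicity of λ is n − rank(A − λI), which equals the number of Jordan blocks for λ):
  λ = 3: algebraic multiplicity = 4, geometric multiplicity = 3

Determining the block sizes for each eigenvalue:
  λ = 3: 3 blocks summing to 4 forces exactly one block of size 2 and the rest size 1 → block sizes [2, 1, 1]

Assembling the blocks gives a Jordan form
J =
  [3, 1, 0, 0]
  [0, 3, 0, 0]
  [0, 0, 3, 0]
  [0, 0, 0, 3]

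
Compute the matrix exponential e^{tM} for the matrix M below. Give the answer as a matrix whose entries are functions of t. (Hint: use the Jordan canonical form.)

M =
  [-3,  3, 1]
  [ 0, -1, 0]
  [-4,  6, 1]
e^{tM} =
  [-2*t*exp(-t) + exp(-t), 3*t*exp(-t), t*exp(-t)]
  [0, exp(-t), 0]
  [-4*t*exp(-t), 6*t*exp(-t), 2*t*exp(-t) + exp(-t)]

Strategy: write M = P · J · P⁻¹ where J is a Jordan canonical form, so e^{tM} = P · e^{tJ} · P⁻¹, and e^{tJ} can be computed block-by-block.

M has Jordan form
J =
  [-1,  1,  0]
  [ 0, -1,  0]
  [ 0,  0, -1]
(up to reordering of blocks).

Per-block formulas:
  For a 2×2 Jordan block J_2(-1): exp(t · J_2(-1)) = e^(-1t)·(I + t·N), where N is the 2×2 nilpotent shift.
  For a 1×1 block at λ = -1: exp(t · [-1]) = [e^(-1t)].

After assembling e^{tJ} and conjugating by P, we get:

e^{tM} =
  [-2*t*exp(-t) + exp(-t), 3*t*exp(-t), t*exp(-t)]
  [0, exp(-t), 0]
  [-4*t*exp(-t), 6*t*exp(-t), 2*t*exp(-t) + exp(-t)]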